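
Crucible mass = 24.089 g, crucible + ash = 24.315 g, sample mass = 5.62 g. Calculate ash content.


Ash mass = 0.226 g
Ash content = 4.02%


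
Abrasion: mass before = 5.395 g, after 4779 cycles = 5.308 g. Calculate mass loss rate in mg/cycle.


Mass loss = 5.395 - 5.308 = 0.087 g
Rate = 0.087 / 4779 x 1000 = 0.018 mg/cycle


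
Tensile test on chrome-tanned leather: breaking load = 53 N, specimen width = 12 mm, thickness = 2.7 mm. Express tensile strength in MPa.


Cross-section = 12 x 2.7 = 32.4 mm^2
TS = 53 / 32.4 = 1.64 MPa
(1 N/mm^2 = 1 MPa)


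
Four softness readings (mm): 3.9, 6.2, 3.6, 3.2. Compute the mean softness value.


Sum = 3.9 + 6.2 + 3.6 + 3.2
Mean = 16.9 / 4 = 4.23 mm


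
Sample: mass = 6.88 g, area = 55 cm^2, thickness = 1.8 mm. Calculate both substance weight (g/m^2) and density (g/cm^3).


SW = 6.88 / 55 x 10000 = 1250.9 g/m^2
Volume = 55 x 1.8 / 10 = 9.90 cm^3
Density = 6.88 / 9.90 = 0.695 g/cm^3


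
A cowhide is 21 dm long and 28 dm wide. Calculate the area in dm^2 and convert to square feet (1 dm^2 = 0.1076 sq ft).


Area = 21 x 28 = 588 dm^2
Conversion: 588 x 0.1076 = 63.27 sq ft


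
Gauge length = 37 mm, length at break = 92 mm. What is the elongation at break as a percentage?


Extension = 92 - 37 = 55 mm
Elongation = 55 / 37 x 100 = 148.6%


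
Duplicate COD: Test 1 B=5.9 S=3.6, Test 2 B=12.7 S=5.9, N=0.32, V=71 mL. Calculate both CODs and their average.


COD1 = 82.9 mg/L
COD2 = 245.2 mg/L
Average = 164.1 mg/L

COD1 = (5.9 - 3.6) x 0.32 x 8000 / 71 = 82.9 mg/L
COD2 = (12.7 - 5.9) x 0.32 x 8000 / 71 = 245.2 mg/L
Average = (82.9 + 245.2) / 2 = 164.1 mg/L


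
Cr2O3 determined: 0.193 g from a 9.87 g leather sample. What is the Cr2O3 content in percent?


1.96%

Cr2O3% = 0.193 / 9.87 x 100
Cr2O3% = 1.96%


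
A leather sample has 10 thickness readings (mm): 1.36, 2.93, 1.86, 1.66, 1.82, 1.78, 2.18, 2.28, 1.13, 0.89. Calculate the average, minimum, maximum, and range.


Sum = 17.89
Average = 17.89 / 10 = 1.79 mm
Minimum = 0.89 mm
Maximum = 2.93 mm
Range = 2.93 - 0.89 = 2.04 mm


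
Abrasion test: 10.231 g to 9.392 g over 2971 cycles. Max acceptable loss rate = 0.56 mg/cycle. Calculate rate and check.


Loss = 10.231 - 9.392 = 0.839 g
Rate = 0.839 g / 2971 cycles x 1000 = 0.282 mg/cycle
Max = 0.56 mg/cycle
Passes: Yes


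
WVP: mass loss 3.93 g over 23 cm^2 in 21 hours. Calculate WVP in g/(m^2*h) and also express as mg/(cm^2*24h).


WVP = 3.93 / (23 x 21) x 10000 = 81.37 g/(m^2*h)
Mass loss in mg = 3.93 x 1000 = 3930 mg
Per cm^2 per 24h in mg: 3930 x 24 / (23 x 21) = 94320 / 483 = 195.28 mg/(cm^2*24h)


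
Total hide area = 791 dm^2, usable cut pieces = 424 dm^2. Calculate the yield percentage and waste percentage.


Yield = 424 / 791 x 100 = 53.6%
Waste = 791 - 424 = 367 dm^2
Waste% = 100 - 53.6 = 46.4%


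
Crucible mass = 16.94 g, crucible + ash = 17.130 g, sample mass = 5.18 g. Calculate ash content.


Ash mass = 0.190 g
Ash content = 3.67%

Ash mass = 17.130 - 16.94 = 0.190 g
Ash% = 0.190 / 5.18 x 100 = 3.67%


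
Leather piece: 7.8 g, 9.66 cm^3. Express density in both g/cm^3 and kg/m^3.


Density = 7.8 / 9.66 = 0.807 g/cm^3
Convert: 0.807 x 1000 = 807 kg/m^3


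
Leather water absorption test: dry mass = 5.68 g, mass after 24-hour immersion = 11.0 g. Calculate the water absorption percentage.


Water absorbed = 11.0 - 5.68 = 5.32 g
WA% = 5.32 / 5.68 x 100 = 93.7%


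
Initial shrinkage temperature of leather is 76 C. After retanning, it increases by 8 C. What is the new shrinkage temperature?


84 C

New Ts = 76 + 8 = 84 C


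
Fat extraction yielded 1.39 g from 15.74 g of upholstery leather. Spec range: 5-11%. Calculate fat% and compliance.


Fat content = 8.8%
Compliant: Yes


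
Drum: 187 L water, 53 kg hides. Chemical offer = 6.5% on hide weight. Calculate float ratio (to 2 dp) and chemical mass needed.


Float ratio = 3.53
Chemical needed = 3.445 kg

Float ratio = 187 / 53 = 3.53
Chemical = 53 x 6.5 / 100 = 3.445 kg


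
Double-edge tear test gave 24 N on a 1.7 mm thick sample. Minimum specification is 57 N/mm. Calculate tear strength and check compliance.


Tear strength = 24 / 1.7 = 14.1 N/mm
Required minimum = 57 N/mm
Compliant: No


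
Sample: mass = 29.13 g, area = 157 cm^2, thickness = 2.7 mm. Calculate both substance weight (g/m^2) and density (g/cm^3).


Substance weight = 1855.4 g/m^2
Density = 0.687 g/cm^3


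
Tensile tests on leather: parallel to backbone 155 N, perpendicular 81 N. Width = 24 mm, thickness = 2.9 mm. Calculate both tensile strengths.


Area = 24 x 2.9 = 69.6 mm^2
TS (parallel) = 155 / 69.6 = 2.23 N/mm^2
TS (perpendicular) = 81 / 69.6 = 1.16 N/mm^2


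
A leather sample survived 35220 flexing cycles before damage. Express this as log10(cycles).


log10(35220) = 4.55


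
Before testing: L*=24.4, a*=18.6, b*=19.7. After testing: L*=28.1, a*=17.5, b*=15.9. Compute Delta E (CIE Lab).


Delta E = 5.42

dL = 28.1 - 24.4 = 3.7
da = 17.5 - 18.6 = -1.1
db = 15.9 - 19.7 = -3.8
dE = sqrt((3.7)^2 + (-1.1)^2 + (-3.8)^2) = 5.42


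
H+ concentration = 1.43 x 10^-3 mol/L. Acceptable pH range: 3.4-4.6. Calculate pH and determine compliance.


pH = 2.84
Compliant: No

pH = -log10(1.43 x 10^-3) = 2.84
Range: 3.4 to 4.6
Compliant: No


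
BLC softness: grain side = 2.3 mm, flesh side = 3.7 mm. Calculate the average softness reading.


3.00 mm

Average = (2.3 + 3.7) / 2
Average = 3.00 mm


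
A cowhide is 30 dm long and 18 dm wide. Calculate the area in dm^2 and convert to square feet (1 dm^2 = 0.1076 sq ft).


540 dm^2
58.10 sq ft

Area = 30 x 18 = 540 dm^2
Conversion: 540 x 0.1076 = 58.10 sq ft


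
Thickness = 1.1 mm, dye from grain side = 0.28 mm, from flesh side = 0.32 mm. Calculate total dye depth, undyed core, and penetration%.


Total dyed = 0.28 + 0.32 = 0.60 mm
Undyed core = 1.1 - 0.60 = 0.50 mm
Penetration = 0.60 / 1.1 x 100 = 54.5%


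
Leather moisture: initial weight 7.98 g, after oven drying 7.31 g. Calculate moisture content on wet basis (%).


Moisture = 7.98 - 7.31 = 0.67 g
MC = 0.67 / 7.98 x 100 = 8.4%


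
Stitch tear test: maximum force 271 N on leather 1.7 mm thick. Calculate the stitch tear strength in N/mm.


159.4 N/mm

Stitch tear strength = force / thickness
STS = 271 / 1.7 = 159.4 N/mm


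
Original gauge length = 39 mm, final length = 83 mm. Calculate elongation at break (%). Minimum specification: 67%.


Extension = 83 - 39 = 44 mm
Elongation = 44 / 39 x 100 = 112.8%
Minimum required: 67%
Meets specification: Yes


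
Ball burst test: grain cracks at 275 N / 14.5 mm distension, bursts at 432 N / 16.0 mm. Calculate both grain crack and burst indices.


Crack index = 19.0 N/mm
Burst index = 27.0 N/mm

Crack index = 275 / 14.5 = 19.0 N/mm
Burst index = 432 / 16.0 = 27.0 N/mm


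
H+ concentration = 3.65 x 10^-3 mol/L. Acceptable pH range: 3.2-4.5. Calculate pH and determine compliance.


pH = 2.44
Compliant: No

pH = -log10(3.65 x 10^-3) = 2.44
Range: 3.2 to 4.5
Compliant: No


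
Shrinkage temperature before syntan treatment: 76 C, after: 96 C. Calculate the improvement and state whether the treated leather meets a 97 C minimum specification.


Improvement = 20 C
Meets 97 C spec: No


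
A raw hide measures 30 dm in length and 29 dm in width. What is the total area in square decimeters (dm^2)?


Area = length x width
Area = 30 x 29 = 870 dm^2


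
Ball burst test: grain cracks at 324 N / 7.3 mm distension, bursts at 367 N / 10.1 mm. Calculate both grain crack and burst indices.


Crack index = 44.4 N/mm
Burst index = 36.3 N/mm


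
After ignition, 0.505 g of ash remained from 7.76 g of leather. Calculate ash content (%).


6.51%


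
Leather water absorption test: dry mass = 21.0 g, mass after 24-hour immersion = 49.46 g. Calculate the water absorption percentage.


Water absorbed = 49.46 - 21.0 = 28.46 g
WA% = 28.46 / 21.0 x 100 = 135.5%


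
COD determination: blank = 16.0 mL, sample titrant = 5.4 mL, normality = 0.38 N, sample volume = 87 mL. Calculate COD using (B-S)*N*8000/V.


370.4 mg/L

COD = (16.0 - 5.4) x 0.38 x 8000 / 87
COD = 10.6 x 0.38 x 8000 / 87
COD = 370.4 mg/L


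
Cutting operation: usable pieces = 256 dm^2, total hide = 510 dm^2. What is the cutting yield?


Yield = usable / total x 100
Yield = 256 / 510 x 100 = 50.2%


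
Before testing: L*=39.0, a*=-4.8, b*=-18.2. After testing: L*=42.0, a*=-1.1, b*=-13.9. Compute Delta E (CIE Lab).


dL = 42.0 - 39.0 = 3.0
da = -1.1 - (-4.8) = 3.7
db = -13.9 - (-18.2) = 4.3
dE = sqrt((3.0)^2 + (3.7)^2 + (4.3)^2) = 6.42


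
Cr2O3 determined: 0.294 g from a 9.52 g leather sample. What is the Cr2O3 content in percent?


3.09%


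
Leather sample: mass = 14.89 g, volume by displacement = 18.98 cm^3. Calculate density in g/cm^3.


0.785 g/cm^3

Density = mass / volume
Density = 14.89 / 18.98 = 0.785 g/cm^3


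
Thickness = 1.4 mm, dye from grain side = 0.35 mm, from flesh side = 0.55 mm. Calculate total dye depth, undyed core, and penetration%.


Total dyed = 0.90 mm
Undyed core = 0.50 mm
Penetration = 64.3%

Total dyed = 0.35 + 0.55 = 0.90 mm
Undyed core = 1.4 - 0.90 = 0.50 mm
Penetration = 0.90 / 1.4 x 100 = 64.3%


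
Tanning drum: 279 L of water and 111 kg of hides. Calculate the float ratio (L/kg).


2.5

Float ratio = water / hide weight
Ratio = 279 / 111 = 2.5


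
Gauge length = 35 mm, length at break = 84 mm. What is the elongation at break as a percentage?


Extension = 84 - 35 = 49 mm
Elongation = 49 / 35 x 100 = 140.0%


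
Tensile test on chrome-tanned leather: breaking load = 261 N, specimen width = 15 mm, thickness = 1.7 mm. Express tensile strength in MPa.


10.24 MPa


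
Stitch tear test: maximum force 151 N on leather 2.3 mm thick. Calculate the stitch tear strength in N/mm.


65.7 N/mm

Stitch tear strength = force / thickness
STS = 151 / 2.3 = 65.7 N/mm


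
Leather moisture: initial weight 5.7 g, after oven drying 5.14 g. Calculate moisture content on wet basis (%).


Moisture = 5.7 - 5.14 = 0.56 g
MC = 0.56 / 5.7 x 100 = 9.8%


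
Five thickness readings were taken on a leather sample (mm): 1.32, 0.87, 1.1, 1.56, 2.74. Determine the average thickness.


1.52 mm

Sum = 1.32 + 0.87 + 1.1 + 1.56 + 2.74 = 7.59
Average = 7.59 / 5 = 1.52 mm


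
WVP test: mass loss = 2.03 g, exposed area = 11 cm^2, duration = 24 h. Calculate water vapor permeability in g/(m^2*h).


WVP = mass_loss / (area x time) x 10000
WVP = 2.03 / (11 x 24) x 10000
WVP = 2.03 / 264 x 10000 = 76.89 g/(m^2*h)


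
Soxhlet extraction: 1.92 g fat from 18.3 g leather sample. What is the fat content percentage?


Fat content = 1.92 / 18.3 x 100
Fat = 10.5%


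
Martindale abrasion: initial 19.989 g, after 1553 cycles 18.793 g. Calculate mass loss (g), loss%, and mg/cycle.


Mass loss = 1.196 g
Loss = 5.98%
Rate = 0.770 mg/cycle

Loss = 19.989 - 18.793 = 1.196 g
Loss% = 1.196 / 19.989 x 100 = 5.98%
Rate = 1.196 / 1553 x 1000 = 0.770 mg/cycle


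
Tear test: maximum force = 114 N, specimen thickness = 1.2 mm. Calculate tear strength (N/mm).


Tear strength = force / thickness
Tear = 114 / 1.2 = 95.0 N/mm


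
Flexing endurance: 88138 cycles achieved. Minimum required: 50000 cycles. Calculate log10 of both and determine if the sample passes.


Achieved: log10 = 4.95
Required: log10 = 4.70
Passes: Yes

log10(88138) = 4.95
log10(50000) = 4.70
Passes: Yes


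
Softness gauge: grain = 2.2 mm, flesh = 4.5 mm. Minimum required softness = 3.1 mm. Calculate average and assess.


Average = (2.2 + 4.5) / 2 = 3.35 mm
Minimum = 3.1 mm
Meets requirement: Yes


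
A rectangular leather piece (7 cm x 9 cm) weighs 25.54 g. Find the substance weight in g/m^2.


Area = 7 x 9 = 63 cm^2
SW = 25.54 / 63 x 10000 = 4054.0 g/m^2


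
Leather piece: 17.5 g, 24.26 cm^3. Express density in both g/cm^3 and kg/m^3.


Density = 17.5 / 24.26 = 0.721 g/cm^3
Convert: 0.721 x 1000 = 721 kg/m^3


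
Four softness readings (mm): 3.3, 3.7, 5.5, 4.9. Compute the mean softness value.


4.35 mm


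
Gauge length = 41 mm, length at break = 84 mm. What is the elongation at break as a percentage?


104.9%


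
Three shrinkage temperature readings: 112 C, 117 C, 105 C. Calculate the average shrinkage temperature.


111.3 C


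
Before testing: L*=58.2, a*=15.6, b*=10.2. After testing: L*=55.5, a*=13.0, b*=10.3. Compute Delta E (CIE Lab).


Delta E = 3.75

dL = 55.5 - 58.2 = -2.7
da = 13.0 - 15.6 = -2.6
db = 10.3 - 10.2 = 0.1
dE = sqrt((-2.7)^2 + (-2.6)^2 + (0.1)^2) = 3.75


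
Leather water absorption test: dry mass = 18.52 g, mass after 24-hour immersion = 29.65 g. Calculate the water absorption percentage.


60.1%

Water absorbed = 29.65 - 18.52 = 11.13 g
WA% = 11.13 / 18.52 x 100 = 60.1%


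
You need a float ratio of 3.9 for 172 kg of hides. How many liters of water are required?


670.8 L

Water = hide weight x target ratio
Water = 172 x 3.9 = 670.8 L


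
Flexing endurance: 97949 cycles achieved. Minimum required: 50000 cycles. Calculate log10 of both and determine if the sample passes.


Achieved: log10 = 4.99
Required: log10 = 4.70
Passes: Yes

log10(97949) = 4.99
log10(50000) = 4.70
Passes: Yes


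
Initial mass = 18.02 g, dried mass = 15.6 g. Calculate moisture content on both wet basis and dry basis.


Moisture lost = 18.02 - 15.6 = 2.42 g
Wet basis MC = 2.42 / 18.02 x 100 = 13.4%
Dry basis MC = 2.42 / 15.6 x 100 = 15.5%


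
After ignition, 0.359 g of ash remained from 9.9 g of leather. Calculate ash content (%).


Ash% = 0.359 / 9.9 x 100
Ash% = 3.63%


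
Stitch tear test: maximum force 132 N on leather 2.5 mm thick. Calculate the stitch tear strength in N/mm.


Stitch tear strength = force / thickness
STS = 132 / 2.5 = 52.8 N/mm


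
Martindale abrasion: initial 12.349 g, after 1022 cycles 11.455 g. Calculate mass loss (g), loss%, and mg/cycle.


Mass loss = 0.894 g
Loss = 7.24%
Rate = 0.875 mg/cycle

Loss = 12.349 - 11.455 = 0.894 g
Loss% = 0.894 / 12.349 x 100 = 7.24%
Rate = 0.894 / 1022 x 1000 = 0.875 mg/cycle


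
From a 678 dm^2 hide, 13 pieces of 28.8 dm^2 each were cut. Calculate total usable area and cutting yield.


Usable area = 374.4 dm^2
Yield = 55.2%

Total usable = 13 x 28.8 = 374.4 dm^2
Yield = 374.4 / 678 x 100 = 55.2%


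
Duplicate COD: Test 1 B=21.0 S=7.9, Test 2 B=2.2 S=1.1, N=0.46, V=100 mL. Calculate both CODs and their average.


COD1 = (21.0 - 7.9) x 0.46 x 8000 / 100 = 482.1 mg/L
COD2 = (2.2 - 1.1) x 0.46 x 8000 / 100 = 40.5 mg/L
Average = (482.1 + 40.5) / 2 = 261.3 mg/L


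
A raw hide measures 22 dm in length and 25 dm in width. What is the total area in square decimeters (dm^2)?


Area = length x width
Area = 22 x 25 = 550 dm^2


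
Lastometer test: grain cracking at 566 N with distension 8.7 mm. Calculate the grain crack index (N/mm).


65.1 N/mm


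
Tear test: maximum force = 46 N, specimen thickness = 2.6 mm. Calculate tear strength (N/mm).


Tear strength = force / thickness
Tear = 46 / 2.6 = 17.7 N/mm


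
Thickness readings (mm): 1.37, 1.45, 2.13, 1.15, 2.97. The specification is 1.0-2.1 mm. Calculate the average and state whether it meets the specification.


Sum = 9.07
Average = 9.07 / 5 = 1.81 mm
Specification range: 1.0 to 2.1 mm
Within spec: Yes


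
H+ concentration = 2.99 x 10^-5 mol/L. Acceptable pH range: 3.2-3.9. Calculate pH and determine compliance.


pH = -log10(2.99 x 10^-5) = 4.52
Range: 3.2 to 3.9
Compliant: No


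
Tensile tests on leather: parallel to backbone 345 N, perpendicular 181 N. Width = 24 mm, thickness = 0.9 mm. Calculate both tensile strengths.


Area = 24 x 0.9 = 21.6 mm^2
TS (parallel) = 345 / 21.6 = 15.97 N/mm^2
TS (perpendicular) = 181 / 21.6 = 8.38 N/mm^2


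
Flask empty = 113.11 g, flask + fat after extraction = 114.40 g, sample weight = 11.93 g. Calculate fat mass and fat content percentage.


Fat mass = 114.40 - 113.11 = 1.29 g
Fat% = 1.29 / 11.93 x 100 = 10.8%


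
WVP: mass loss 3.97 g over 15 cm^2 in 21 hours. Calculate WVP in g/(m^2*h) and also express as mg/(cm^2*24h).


WVP = 126.03 g/(m^2*h)
Daily rate = 302.48 mg/(cm^2*24h)

WVP = 3.97 / (15 x 21) x 10000 = 126.03 g/(m^2*h)
Mass loss in mg = 3.97 x 1000 = 3970 mg
Per cm^2 per 24h in mg: 3970 x 24 / (15 x 21) = 95280 / 315 = 302.48 mg/(cm^2*24h)


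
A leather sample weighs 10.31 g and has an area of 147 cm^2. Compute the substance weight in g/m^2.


701.4 g/m^2

Substance weight = mass / area x 10000
SW = 10.31 / 147 x 10000
SW = 701.4 g/m^2


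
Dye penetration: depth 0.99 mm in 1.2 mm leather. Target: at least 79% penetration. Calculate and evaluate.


Penetration = 0.99 / 1.2 x 100 = 82.5%
Target: 79%
Meets target: Yes


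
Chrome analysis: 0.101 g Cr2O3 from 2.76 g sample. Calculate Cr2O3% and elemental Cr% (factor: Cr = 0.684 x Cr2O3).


Cr2O3 = 3.66%
Cr = 2.50%

Cr2O3% = 0.101 / 2.76 x 100 = 3.66%
Cr% = 3.66 x 0.684 = 2.50%


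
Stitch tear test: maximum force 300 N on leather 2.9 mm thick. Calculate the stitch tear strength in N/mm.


Stitch tear strength = force / thickness
STS = 300 / 2.9 = 103.4 N/mm


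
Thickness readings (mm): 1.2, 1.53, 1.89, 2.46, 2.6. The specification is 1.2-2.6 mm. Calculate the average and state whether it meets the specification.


Average = 1.94 mm
Within specification: Yes

Sum = 9.68
Average = 9.68 / 5 = 1.94 mm
Specification range: 1.2 to 2.6 mm
Within spec: Yes


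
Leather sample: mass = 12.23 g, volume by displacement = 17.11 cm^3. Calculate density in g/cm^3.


Density = mass / volume
Density = 12.23 / 17.11 = 0.715 g/cm^3


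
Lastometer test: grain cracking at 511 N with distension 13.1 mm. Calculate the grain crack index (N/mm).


39.0 N/mm

Grain crack index = force / distension
Index = 511 / 13.1 = 39.0 N/mm


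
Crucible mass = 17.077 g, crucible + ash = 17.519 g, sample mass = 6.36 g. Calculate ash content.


Ash mass = 17.519 - 17.077 = 0.442 g
Ash% = 0.442 / 6.36 x 100 = 6.95%


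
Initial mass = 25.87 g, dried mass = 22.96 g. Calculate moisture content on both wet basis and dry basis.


Wet basis = 11.2%
Dry basis = 12.7%

Moisture lost = 25.87 - 22.96 = 2.91 g
Wet basis MC = 2.91 / 25.87 x 100 = 11.2%
Dry basis MC = 2.91 / 22.96 x 100 = 12.7%


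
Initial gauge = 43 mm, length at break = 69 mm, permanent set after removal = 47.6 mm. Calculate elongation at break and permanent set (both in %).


Elongation at break = 60.5%
Permanent set = 10.7%

Elongation at break = (69 - 43) / 43 x 100 = 60.5%
Permanent set = (47.6 - 43) / 43 x 100 = 10.7%


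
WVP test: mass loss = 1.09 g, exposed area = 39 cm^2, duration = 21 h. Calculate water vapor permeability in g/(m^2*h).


13.31 g/(m^2*h)


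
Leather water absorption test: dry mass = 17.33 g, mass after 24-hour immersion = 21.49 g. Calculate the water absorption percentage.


24.0%


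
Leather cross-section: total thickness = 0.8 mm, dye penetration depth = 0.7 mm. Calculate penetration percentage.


Penetration% = 0.7 / 0.8 x 100
Penetration = 87.5%


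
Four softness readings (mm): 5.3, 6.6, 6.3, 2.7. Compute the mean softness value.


5.23 mm

Sum = 5.3 + 6.6 + 6.3 + 2.7
Mean = 20.9 / 4 = 5.23 mm


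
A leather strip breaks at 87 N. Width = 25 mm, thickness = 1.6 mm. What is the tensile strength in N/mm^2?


Cross-sectional area = 25 x 1.6 = 40.0 mm^2
Tensile strength = 87 / 40.0 = 2.18 N/mm^2


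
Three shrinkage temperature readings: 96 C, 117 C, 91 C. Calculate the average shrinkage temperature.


Average = (96 + 117 + 91) / 3
Average = 304 / 3 = 101.3 C


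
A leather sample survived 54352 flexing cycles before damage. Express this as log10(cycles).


log10(54352) = 4.74


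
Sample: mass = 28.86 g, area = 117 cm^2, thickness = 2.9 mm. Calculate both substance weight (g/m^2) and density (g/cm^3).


Substance weight = 2466.7 g/m^2
Density = 0.851 g/cm^3

SW = 28.86 / 117 x 10000 = 2466.7 g/m^2
Volume = 117 x 2.9 / 10 = 33.93 cm^3
Density = 28.86 / 33.93 = 0.851 g/cm^3


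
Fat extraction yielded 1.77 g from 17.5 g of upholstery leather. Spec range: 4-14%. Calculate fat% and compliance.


Fat content = 10.1%
Compliant: Yes


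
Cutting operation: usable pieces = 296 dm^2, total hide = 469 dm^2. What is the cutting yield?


Yield = usable / total x 100
Yield = 296 / 469 x 100 = 63.1%


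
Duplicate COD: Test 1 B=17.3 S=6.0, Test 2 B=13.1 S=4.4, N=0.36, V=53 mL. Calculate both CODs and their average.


COD1 = (17.3 - 6.0) x 0.36 x 8000 / 53 = 614.0 mg/L
COD2 = (13.1 - 4.4) x 0.36 x 8000 / 53 = 472.8 mg/L
Average = (614.0 + 472.8) / 2 = 543.4 mg/L


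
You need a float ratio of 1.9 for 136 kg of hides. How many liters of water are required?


Water = hide weight x target ratio
Water = 136 x 1.9 = 258.4 L


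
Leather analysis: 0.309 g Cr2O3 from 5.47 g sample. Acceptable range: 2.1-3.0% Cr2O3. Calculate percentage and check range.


Cr2O3% = 0.309 / 5.47 x 100 = 5.65%
Acceptable range: 2.1 to 3.0%
Within range: No


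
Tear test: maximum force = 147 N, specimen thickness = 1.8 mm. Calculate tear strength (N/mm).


Tear strength = force / thickness
Tear = 147 / 1.8 = 81.7 N/mm


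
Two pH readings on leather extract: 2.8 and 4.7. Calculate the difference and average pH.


Difference = |2.8 - 4.7| = 1.9
Average = (2.8 + 4.7) / 2 = 3.75


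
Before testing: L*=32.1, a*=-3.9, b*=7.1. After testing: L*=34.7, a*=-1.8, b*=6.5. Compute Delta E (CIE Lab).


dL = 34.7 - 32.1 = 2.6
da = -1.8 - (-3.9) = 2.1
db = 6.5 - 7.1 = -0.6
dE = sqrt((2.6)^2 + (2.1)^2 + (-0.6)^2) = 3.40


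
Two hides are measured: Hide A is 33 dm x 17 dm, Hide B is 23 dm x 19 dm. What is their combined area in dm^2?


Hide A area = 33 x 17 = 561 dm^2
Hide B area = 23 x 19 = 437 dm^2
Total = 561 + 437 = 998 dm^2


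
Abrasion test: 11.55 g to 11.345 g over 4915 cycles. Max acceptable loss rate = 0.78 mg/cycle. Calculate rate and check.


Rate = 0.042 mg/cycle
Passes: Yes


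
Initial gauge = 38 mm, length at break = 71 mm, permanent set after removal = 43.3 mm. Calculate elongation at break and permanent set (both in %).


Elongation at break = (71 - 38) / 38 x 100 = 86.8%
Permanent set = (43.3 - 38) / 38 x 100 = 13.9%


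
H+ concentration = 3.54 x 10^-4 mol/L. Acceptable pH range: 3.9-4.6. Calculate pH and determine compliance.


pH = -log10(3.54 x 10^-4) = 3.45
Range: 3.9 to 4.6
Compliant: No


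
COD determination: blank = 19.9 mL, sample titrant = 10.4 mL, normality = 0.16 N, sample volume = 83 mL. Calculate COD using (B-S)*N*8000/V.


146.5 mg/L


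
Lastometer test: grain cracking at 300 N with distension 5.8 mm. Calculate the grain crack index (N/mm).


51.7 N/mm

Grain crack index = force / distension
Index = 300 / 5.8 = 51.7 N/mm


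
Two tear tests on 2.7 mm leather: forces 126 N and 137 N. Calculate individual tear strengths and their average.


Tear 1 = 126 / 2.7 = 46.7 N/mm
Tear 2 = 137 / 2.7 = 50.7 N/mm
Average = (46.7 + 50.7) / 2 = 48.7 N/mm


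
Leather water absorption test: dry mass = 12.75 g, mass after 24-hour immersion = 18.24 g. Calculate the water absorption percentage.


Water absorbed = 18.24 - 12.75 = 5.49 g
WA% = 5.49 / 12.75 x 100 = 43.1%


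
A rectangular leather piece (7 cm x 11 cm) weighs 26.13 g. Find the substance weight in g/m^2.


3393.5 g/m^2


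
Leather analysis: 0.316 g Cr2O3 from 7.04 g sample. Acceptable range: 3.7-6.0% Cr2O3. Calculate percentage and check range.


Cr2O3% = 0.316 / 7.04 x 100 = 4.49%
Acceptable range: 3.7 to 6.0%
Within range: Yes


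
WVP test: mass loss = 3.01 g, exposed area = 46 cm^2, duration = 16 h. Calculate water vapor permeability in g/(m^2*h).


WVP = mass_loss / (area x time) x 10000
WVP = 3.01 / (46 x 16) x 10000
WVP = 3.01 / 736 x 10000 = 40.90 g/(m^2*h)


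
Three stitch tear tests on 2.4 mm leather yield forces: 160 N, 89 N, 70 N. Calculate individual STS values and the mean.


STS1 = 160 / 2.4 = 66.7 N/mm
STS2 = 89 / 2.4 = 37.1 N/mm
STS3 = 70 / 2.4 = 29.2 N/mm
Mean = (66.7 + 37.1 + 29.2) / 3 = 44.3 N/mm


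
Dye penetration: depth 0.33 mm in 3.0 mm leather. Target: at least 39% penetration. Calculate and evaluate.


Penetration = 0.33 / 3.0 x 100 = 11.0%
Target: 39%
Meets target: No


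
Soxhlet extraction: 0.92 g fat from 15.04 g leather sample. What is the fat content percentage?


Fat content = 0.92 / 15.04 x 100
Fat = 6.1%


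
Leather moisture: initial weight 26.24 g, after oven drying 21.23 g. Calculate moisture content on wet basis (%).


19.1%


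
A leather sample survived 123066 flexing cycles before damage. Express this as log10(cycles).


log10(123066) = 5.09


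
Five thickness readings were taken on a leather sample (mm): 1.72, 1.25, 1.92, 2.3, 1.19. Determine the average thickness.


Sum = 1.72 + 1.25 + 1.92 + 2.3 + 1.19 = 8.38
Average = 8.38 / 5 = 1.68 mm


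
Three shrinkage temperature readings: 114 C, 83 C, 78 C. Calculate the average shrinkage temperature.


91.7 C


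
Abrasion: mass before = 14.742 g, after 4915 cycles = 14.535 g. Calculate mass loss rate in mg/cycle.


Mass loss = 14.742 - 14.535 = 0.207 g
Rate = 0.207 / 4915 x 1000 = 0.042 mg/cycle


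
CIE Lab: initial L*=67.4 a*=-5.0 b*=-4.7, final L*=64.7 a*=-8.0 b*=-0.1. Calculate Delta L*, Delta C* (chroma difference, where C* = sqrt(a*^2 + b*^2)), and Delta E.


Delta L* = 64.7 - 67.4 = -2.7
C1* = sqrt((-5.0)^2 + (-4.7)^2) = 6.862
C2* = sqrt((-8.0)^2 + (-0.1)^2) = 8.001
Delta C* = 8.001 - 6.862 = 1.14
Delta E = sqrt((-2.7)^2 + (-3.0)^2 + (4.6)^2) = 6.12


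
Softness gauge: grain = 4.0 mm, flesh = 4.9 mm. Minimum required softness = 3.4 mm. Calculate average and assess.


Average = (4.0 + 4.9) / 2 = 4.45 mm
Minimum = 3.4 mm
Meets requirement: Yes


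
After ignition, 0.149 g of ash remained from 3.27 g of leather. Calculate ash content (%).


4.56%

Ash% = 0.149 / 3.27 x 100
Ash% = 4.56%


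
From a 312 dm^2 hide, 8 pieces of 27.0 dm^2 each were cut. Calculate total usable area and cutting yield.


Usable area = 216.0 dm^2
Yield = 69.2%


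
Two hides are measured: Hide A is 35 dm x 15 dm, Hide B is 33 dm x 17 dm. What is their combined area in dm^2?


1086 dm^2


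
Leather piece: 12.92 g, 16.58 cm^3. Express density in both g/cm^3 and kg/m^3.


0.779 g/cm^3
779 kg/m^3

Density = 12.92 / 16.58 = 0.779 g/cm^3
Convert: 0.779 x 1000 = 779 kg/m^3


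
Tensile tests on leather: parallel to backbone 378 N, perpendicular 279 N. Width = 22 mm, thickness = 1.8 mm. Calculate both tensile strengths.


Parallel = 9.55 N/mm^2
Perpendicular = 7.05 N/mm^2

Area = 22 x 1.8 = 39.6 mm^2
TS (parallel) = 378 / 39.6 = 9.55 N/mm^2
TS (perpendicular) = 279 / 39.6 = 7.05 N/mm^2


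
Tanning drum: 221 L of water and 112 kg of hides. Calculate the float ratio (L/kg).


2.0

Float ratio = water / hide weight
Ratio = 221 / 112 = 2.0


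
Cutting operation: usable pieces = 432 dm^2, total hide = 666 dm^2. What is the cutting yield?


64.9%


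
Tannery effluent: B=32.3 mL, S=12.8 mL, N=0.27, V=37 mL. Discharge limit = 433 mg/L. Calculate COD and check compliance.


COD = (32.3 - 12.8) x 0.27 x 8000 / 37 = 1138.4 mg/L
Limit: 433 mg/L
Compliant: No


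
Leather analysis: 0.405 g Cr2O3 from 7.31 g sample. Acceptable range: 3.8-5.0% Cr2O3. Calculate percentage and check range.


Cr2O3 = 5.54%
Within range: No

Cr2O3% = 0.405 / 7.31 x 100 = 5.54%
Acceptable range: 3.8 to 5.0%
Within range: No


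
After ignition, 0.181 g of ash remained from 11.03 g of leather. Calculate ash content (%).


1.64%


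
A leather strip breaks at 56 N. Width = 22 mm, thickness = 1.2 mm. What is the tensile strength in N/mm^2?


Cross-sectional area = 22 x 1.2 = 26.4 mm^2
Tensile strength = 56 / 26.4 = 2.12 N/mm^2


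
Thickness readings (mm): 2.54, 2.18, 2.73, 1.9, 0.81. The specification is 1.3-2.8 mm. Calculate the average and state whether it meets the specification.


Sum = 10.16
Average = 10.16 / 5 = 2.03 mm
Specification range: 1.3 to 2.8 mm
Within spec: Yes


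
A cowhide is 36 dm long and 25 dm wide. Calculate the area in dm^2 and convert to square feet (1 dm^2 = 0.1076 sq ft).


Area = 36 x 25 = 900 dm^2
Conversion: 900 x 0.1076 = 96.84 sq ft


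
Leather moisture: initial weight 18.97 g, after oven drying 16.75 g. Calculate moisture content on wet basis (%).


11.7%

Moisture = 18.97 - 16.75 = 2.22 g
MC = 2.22 / 18.97 x 100 = 11.7%


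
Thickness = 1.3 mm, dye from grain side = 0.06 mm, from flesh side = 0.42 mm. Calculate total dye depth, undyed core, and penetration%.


Total dyed = 0.48 mm
Undyed core = 0.82 mm
Penetration = 36.9%


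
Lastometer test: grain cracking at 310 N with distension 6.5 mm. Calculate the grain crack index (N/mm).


Grain crack index = force / distension
Index = 310 / 6.5 = 47.7 N/mm


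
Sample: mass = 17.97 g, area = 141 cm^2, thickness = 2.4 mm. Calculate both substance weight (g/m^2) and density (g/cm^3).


Substance weight = 1274.5 g/m^2
Density = 0.531 g/cm^3

SW = 17.97 / 141 x 10000 = 1274.5 g/m^2
Volume = 141 x 2.4 / 10 = 33.84 cm^3
Density = 17.97 / 33.84 = 0.531 g/cm^3


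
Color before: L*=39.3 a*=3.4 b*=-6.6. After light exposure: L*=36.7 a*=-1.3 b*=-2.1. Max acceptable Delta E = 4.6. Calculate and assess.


dL = -2.6, da = -4.7, db = 4.5
dE = sqrt((-2.6)^2 + (-4.7)^2 + (4.5)^2) = 7.01
Max = 4.6
Passes: No


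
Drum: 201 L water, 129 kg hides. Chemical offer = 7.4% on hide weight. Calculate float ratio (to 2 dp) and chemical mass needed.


Float ratio = 201 / 129 = 1.56
Chemical = 129 x 7.4 / 100 = 9.546 kg


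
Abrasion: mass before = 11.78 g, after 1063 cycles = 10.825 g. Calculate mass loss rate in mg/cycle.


Mass loss = 11.78 - 10.825 = 0.955 g
Rate = 0.955 / 1063 x 1000 = 0.898 mg/cycle


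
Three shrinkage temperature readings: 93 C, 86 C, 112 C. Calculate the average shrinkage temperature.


97.0 C

Average = (93 + 86 + 112) / 3
Average = 291 / 3 = 97.0 C


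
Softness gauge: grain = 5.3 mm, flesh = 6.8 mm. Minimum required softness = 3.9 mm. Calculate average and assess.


Average softness = 6.05 mm
Meets requirement: Yes


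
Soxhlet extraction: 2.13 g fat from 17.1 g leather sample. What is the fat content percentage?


Fat content = 2.13 / 17.1 x 100
Fat = 12.5%


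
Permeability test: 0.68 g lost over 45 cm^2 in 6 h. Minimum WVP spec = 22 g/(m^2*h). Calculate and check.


WVP = 0.68 / (45 x 6) x 10000 = 25.19 g/(m^2*h)
Minimum: 22 g/(m^2*h)
Meets spec: Yes


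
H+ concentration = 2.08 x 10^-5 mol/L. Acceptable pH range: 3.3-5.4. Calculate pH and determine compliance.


pH = 4.68
Compliant: Yes


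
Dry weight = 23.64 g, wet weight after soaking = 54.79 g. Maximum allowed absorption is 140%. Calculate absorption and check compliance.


WA = (54.79 - 23.64) / 23.64 x 100 = 131.8%
Maximum allowed: 140%
Compliant: Yes


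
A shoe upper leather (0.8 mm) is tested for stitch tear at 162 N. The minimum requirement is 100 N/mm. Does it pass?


STS = 202.5 N/mm
Passes: Yes

STS = 162 / 0.8 = 202.5 N/mm
Minimum required: 100 N/mm
Passes: Yes


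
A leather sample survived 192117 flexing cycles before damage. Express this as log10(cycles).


5.28


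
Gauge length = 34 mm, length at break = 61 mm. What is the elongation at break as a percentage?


79.4%

Extension = 61 - 34 = 27 mm
Elongation = 27 / 34 x 100 = 79.4%


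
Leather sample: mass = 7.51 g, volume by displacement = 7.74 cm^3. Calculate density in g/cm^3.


0.970 g/cm^3

Density = mass / volume
Density = 7.51 / 7.74 = 0.970 g/cm^3


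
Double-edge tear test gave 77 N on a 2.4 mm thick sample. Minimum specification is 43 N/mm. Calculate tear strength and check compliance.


Tear strength = 77 / 2.4 = 32.1 N/mm
Required minimum = 43 N/mm
Compliant: No


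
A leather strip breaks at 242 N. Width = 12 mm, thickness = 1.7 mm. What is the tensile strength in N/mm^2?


11.86 N/mm^2


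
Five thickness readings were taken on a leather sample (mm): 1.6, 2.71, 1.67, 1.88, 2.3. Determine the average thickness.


2.03 mm

Sum = 1.6 + 2.71 + 1.67 + 1.88 + 2.3 = 10.16
Average = 10.16 / 5 = 2.03 mm


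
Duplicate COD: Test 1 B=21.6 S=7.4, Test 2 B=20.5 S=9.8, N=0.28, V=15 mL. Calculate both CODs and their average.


COD1 = (21.6 - 7.4) x 0.28 x 8000 / 15 = 2120.5 mg/L
COD2 = (20.5 - 9.8) x 0.28 x 8000 / 15 = 1597.9 mg/L
Average = (2120.5 + 1597.9) / 2 = 1859.2 mg/L


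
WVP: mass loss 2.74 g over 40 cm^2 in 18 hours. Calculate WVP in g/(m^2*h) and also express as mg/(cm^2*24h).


WVP = 38.06 g/(m^2*h)
Daily rate = 91.33 mg/(cm^2*24h)


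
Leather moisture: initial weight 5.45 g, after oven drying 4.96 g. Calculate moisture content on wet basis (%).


Moisture = 5.45 - 4.96 = 0.49 g
MC = 0.49 / 5.45 x 100 = 9.0%


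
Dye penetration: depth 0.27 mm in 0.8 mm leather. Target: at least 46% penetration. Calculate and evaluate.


Penetration = 33.8%
Meets target: No


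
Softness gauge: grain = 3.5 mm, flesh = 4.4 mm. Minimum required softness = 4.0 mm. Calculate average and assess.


Average softness = 3.95 mm
Meets requirement: No

Average = (3.5 + 4.4) / 2 = 3.95 mm
Minimum = 4.0 mm
Meets requirement: No


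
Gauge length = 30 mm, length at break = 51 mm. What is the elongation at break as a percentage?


70.0%


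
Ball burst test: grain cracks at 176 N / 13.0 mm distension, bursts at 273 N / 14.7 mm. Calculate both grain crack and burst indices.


Crack index = 176 / 13.0 = 13.5 N/mm
Burst index = 273 / 14.7 = 18.6 N/mm


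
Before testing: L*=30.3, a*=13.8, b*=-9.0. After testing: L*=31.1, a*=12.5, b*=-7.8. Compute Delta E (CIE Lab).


Delta E = 1.94

dL = 31.1 - 30.3 = 0.8
da = 12.5 - 13.8 = -1.3
db = -7.8 - (-9.0) = 1.2
dE = sqrt((0.8)^2 + (-1.3)^2 + (1.2)^2) = 1.94


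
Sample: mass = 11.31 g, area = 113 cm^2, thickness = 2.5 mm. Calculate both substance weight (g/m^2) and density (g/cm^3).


Substance weight = 1000.9 g/m^2
Density = 0.400 g/cm^3

SW = 11.31 / 113 x 10000 = 1000.9 g/m^2
Volume = 113 x 2.5 / 10 = 28.25 cm^3
Density = 11.31 / 28.25 = 0.400 g/cm^3


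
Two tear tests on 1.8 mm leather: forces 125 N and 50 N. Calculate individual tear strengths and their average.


Tear 1 = 125 / 1.8 = 69.4 N/mm
Tear 2 = 50 / 1.8 = 27.8 N/mm
Average = (69.4 + 27.8) / 2 = 48.6 N/mm


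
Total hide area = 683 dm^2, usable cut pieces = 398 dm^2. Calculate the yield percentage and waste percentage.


Yield = 58.3%
Waste = 41.7%

Yield = 398 / 683 x 100 = 58.3%
Waste = 683 - 398 = 285 dm^2
Waste% = 100 - 58.3 = 41.7%


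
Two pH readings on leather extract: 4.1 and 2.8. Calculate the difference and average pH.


Difference = 1.3
Average pH = 3.45


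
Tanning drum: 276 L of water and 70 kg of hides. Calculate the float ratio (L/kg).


3.9


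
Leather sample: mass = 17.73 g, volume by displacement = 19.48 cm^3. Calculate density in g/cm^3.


0.910 g/cm^3

Density = mass / volume
Density = 17.73 / 19.48 = 0.910 g/cm^3


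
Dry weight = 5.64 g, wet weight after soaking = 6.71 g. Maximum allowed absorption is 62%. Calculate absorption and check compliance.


WA = (6.71 - 5.64) / 5.64 x 100 = 19.0%
Maximum allowed: 62%
Compliant: Yes


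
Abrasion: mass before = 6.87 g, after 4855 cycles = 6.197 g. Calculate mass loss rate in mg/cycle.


0.139 mg/cycle


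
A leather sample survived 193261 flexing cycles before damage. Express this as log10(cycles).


log10(193261) = 5.29


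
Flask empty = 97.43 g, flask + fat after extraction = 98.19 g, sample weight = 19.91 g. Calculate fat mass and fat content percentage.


Fat mass = 0.76 g
Fat content = 3.8%


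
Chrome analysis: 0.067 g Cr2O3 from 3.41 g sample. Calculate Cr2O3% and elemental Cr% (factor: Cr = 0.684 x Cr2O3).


Cr2O3 = 1.96%
Cr = 1.34%

Cr2O3% = 0.067 / 3.41 x 100 = 1.96%
Cr% = 1.96 x 0.684 = 1.34%


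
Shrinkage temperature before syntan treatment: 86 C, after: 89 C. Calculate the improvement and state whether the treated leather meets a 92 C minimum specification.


Improvement = 89 - 86 = 3 C
Spec check: 89 C >= 92 C? No


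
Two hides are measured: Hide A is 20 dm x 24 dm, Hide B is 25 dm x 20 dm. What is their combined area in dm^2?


980 dm^2


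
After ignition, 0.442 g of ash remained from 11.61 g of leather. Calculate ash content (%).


Ash% = 0.442 / 11.61 x 100
Ash% = 3.81%


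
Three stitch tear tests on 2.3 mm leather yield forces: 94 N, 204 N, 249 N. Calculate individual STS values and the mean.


STS1 = 40.9 N/mm
STS2 = 88.7 N/mm
STS3 = 108.3 N/mm
Mean = 79.3 N/mm


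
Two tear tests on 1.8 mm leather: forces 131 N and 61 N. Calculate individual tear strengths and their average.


Tear 1 = 72.8 N/mm
Tear 2 = 33.9 N/mm
Average = 53.4 N/mm


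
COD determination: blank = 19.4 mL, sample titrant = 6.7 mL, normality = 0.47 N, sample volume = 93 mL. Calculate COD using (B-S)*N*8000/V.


513.5 mg/L

COD = (19.4 - 6.7) x 0.47 x 8000 / 93
COD = 12.7 x 0.47 x 8000 / 93
COD = 513.5 mg/L


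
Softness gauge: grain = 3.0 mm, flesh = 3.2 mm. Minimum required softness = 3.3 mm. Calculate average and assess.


Average = (3.0 + 3.2) / 2 = 3.10 mm
Minimum = 3.3 mm
Meets requirement: No


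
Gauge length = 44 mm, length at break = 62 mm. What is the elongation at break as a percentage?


Extension = 62 - 44 = 18 mm
Elongation = 18 / 44 x 100 = 40.9%


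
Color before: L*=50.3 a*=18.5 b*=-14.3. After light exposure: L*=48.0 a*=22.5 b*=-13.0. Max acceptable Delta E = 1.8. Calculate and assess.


Delta E = 4.79
Passes: No

dL = -2.3, da = 4.0, db = 1.3
dE = sqrt((-2.3)^2 + (4.0)^2 + (1.3)^2) = 4.79
Max = 1.8
Passes: No


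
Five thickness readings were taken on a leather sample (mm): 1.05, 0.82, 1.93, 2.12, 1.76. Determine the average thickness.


1.54 mm

Sum = 1.05 + 0.82 + 1.93 + 2.12 + 1.76 = 7.68
Average = 7.68 / 5 = 1.54 mm


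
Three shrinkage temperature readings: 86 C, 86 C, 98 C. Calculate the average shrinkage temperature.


90.0 C

Average = (86 + 86 + 98) / 3
Average = 270 / 3 = 90.0 C


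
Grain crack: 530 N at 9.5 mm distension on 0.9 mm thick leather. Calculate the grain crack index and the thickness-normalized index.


Crack index = 55.8 N/mm
Normalized index = 62.0 N/mm per mm


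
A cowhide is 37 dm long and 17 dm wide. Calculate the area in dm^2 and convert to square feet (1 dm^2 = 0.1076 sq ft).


629 dm^2
67.68 sq ft


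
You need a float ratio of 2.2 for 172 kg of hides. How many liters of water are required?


378.4 L


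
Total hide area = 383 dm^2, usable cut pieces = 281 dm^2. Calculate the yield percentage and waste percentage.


Yield = 73.4%
Waste = 26.6%

Yield = 281 / 383 x 100 = 73.4%
Waste = 383 - 281 = 102 dm^2
Waste% = 100 - 73.4 = 26.6%


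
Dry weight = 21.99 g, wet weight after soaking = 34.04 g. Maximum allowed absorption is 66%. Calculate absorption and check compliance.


WA = (34.04 - 21.99) / 21.99 x 100 = 54.8%
Maximum allowed: 66%
Compliant: Yes


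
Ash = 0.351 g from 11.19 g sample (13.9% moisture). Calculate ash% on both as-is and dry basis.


As-is ash% = 0.351 / 11.19 x 100 = 3.14%
Dry mass = 11.19 x (100 - 13.9) / 100 = 9.63459 g
Dry-basis ash% = 0.351 / 9.63459 x 100 = 3.64%


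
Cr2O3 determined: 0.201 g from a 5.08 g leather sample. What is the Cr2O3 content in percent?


Cr2O3% = 0.201 / 5.08 x 100
Cr2O3% = 3.96%
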